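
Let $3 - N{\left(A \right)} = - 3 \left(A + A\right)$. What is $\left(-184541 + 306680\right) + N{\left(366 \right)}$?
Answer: $124338$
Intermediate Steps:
$N{\left(A \right)} = 3 + 6 A$ ($N{\left(A \right)} = 3 - - 3 \left(A + A\right) = 3 - - 3 \cdot 2 A = 3 - - 6 A = 3 + 6 A$)
$\left(-184541 + 306680\right) + N{\left(366 \right)} = \left(-184541 + 306680\right) + \left(3 + 6 \cdot 366\right) = 122139 + \left(3 + 2196\right) = 122139 + 2199 = 124338$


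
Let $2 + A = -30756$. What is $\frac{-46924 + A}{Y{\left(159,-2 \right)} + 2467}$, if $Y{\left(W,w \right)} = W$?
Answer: $- \frac{38841}{1313} \approx -29.582$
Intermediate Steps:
$A = -30758$ ($A = -2 - 30756 = -30758$)
$\frac{-46924 + A}{Y{\left(159,-2 \right)} + 2467} = \frac{-46924 - 30758}{159 + 2467} = - \frac{77682}{2626} = \left(-77682\right) \frac{1}{2626} = - \frac{38841}{1313}$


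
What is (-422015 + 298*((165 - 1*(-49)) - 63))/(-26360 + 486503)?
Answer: -377017/460143 ≈ -0.81935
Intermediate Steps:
(-422015 + 298*((165 - 1*(-49)) - 63))/(-26360 + 486503) = (-422015 + 298*((165 + 49) - 63))/460143 = (-422015 + 298*(214 - 63))*(1/460143) = (-422015 + 298*151)*(1/460143) = (-422015 + 44998)*(1/460143) = -377017*1/460143 = -377017/460143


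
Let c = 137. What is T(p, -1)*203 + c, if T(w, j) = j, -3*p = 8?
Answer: -66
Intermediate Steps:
p = -8/3 (p = -⅓*8 = -8/3 ≈ -2.6667)
T(p, -1)*203 + c = -1*203 + 137 = -203 + 137 = -66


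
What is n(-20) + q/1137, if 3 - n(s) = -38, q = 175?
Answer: 46792/1137 ≈ 41.154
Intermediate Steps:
n(s) = 41 (n(s) = 3 - 1*(-38) = 3 + 38 = 41)
n(-20) + q/1137 = 41 + 175/1137 = 46792/1137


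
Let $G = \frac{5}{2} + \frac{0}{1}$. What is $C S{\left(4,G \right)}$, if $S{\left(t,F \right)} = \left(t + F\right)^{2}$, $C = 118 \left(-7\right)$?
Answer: $- \frac{69797}{2} \approx -34899.0$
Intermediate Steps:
$C = -826$
$G = \frac{5}{2}$ ($G = 5 \cdot \frac{1}{2} + 0 \cdot 1 = \frac{5}{2} + 0 = \frac{5}{2} \approx 2.5$)
$S{\left(t,F \right)} = \left(F + t\right)^{2}$
$C S{\left(4,G \right)} = - 826 \left(\frac{5}{2} + 4\right)^{2} = - 826 \left(\frac{13}{2}\right)^{2} = \left(-826\right) \frac{169}{4} = - \frac{69797}{2}$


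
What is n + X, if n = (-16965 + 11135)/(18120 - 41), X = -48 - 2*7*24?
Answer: -6948166/18079 ≈ -384.32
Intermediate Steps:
X = -384 (X = -48 - 14*24 = -48 - 336 = -384)
n = -5830/18079 ≈ -0.32247
n + X = -5830/18079 - 384 = -6948166/18079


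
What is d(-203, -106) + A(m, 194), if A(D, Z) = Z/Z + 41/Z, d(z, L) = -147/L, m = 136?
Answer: 13357/5141 ≈ 2.5981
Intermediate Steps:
A(D, Z) = 1 + 41/Z
d(-203, -106) + A(m, 194) = -147/(-106) + (41 + 194)/194 = -147*(-1/106) + (1/194)*235 = 147/106 + 235/194 = 13357/5141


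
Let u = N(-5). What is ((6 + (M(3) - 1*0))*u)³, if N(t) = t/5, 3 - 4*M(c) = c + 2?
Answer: -1331/8 ≈ -166.38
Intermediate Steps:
M(c) = ¼ - c/4 (M(c) = ¾ - (c + 2)/4 = ¾ - (2 + c)/4 = ¾ + (-½ - c/4) = ¼ - c/4)
N(t) = t/5 (N(t) = t*(⅕) = t/5)
u = -1 (u = (⅕)*(-5) = -1)
((6 + (M(3) - 1*0))*u)³ = ((6 + ((¼ - ¼*3) - 1*0))*(-1))³ = ((6 + ((¼ - ¾) + 0))*(-1))³ = ((6 + (-½ + 0))*(-1))³ = ((6 - ½)*(-1))³ = ((11/2)*(-1))³ = (-11/2)³ = -1331/8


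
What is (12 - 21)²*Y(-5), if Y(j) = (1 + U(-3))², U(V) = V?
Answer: 324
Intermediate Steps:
Y(j) = 4 (Y(j) = (1 - 3)² = (-2)² = 4)
(12 - 21)²*Y(-5) = (12 - 21)²*4 = (-9)²*4 = 81*4 = 324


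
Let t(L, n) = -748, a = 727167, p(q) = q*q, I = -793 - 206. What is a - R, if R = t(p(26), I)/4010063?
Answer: 2915985482269/4010063 ≈ 7.2717e+5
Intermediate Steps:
I = -999
p(q) = q²
R = -748/4010063 ≈ -0.00018653
a - R = 727167 - 1*(-748/4010063) = 727167 + 748/4010063 = 2915985482269/4010063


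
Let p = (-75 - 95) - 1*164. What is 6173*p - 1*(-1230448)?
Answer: -831334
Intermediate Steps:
p = -334 (p = -170 - 164 = -334)
6173*p - 1*(-1230448) = 6173*(-334) - 1*(-1230448) = -2061782 + 1230448 = -831334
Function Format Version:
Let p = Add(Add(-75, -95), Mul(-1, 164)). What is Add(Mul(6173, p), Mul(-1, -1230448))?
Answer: -831334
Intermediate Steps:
p = -334 (p = Add(-170, -164) = -334)
Add(Mul(6173, p), Mul(-1, -1230448)) = Add(Mul(6173, -334), Mul(-1, -1230448)) = Add(-2061782, 1230448) = -831334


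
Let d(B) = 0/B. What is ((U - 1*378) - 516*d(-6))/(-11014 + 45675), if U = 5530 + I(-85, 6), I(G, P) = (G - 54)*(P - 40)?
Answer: 898/3151 ≈ 0.28499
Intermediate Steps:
d(B) = 0
I(G, P) = (-54 + G)*(-40 + P)
U = 10256 (U = 5530 + (2160 - 54*6 - 40*(-85) - 85*6) = 5530 + (2160 - 324 + 3400 - 510) = 5530 + 4726 = 10256)
((U - 1*378) - 516*d(-6))/(-11014 + 45675) = ((10256 - 1*378) - 516*0)/(-11014 + 45675) = ((10256 - 378) + 0)/34661 = (9878 + 0)*(1/34661) = 9878*(1/34661) = 898/3151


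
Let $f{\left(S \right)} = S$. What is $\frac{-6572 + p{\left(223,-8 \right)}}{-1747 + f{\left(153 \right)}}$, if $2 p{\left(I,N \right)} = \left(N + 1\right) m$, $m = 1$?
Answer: $\frac{13151}{3188} \approx 4.1252$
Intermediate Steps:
$p{\left(I,N \right)} = \frac{1}{2} + \frac{N}{2}$ ($p{\left(I,N \right)} = \frac{\left(N + 1\right) 1}{2} = \frac{\left(1 + N\right) 1}{2} = \frac{1 + N}{2} = \frac{1}{2} + \frac{N}{2}$)
$\frac{-6572 + p{\left(223,-8 \right)}}{-1747 + f{\left(153 \right)}} = \frac{-6572 + \left(\frac{1}{2} + \frac{1}{2} \left(-8\right)\right)}{-1747 + 153} = \frac{-6572 + \left(\frac{1}{2} - 4\right)}{-1594} = \left(-6572 - \frac{7}{2}\right) \left(- \frac{1}{1594}\right) = \left(- \frac{13151}{2}\right) \left(- \frac{1}{1594}\right) = \frac{13151}{3188}$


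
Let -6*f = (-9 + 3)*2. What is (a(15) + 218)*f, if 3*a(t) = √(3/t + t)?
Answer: 436 + 4*√95/15 ≈ 438.60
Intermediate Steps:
a(t) = √(t + 3/t)/3 (a(t) = √(3/t + t)/3 = √(t + 3/t)/3)
f = 2 (f = -(-9 + 3)*2/6 = -(-1)*2 = -⅙*(-12) = 2)
(a(15) + 218)*f = (√(15 + 3/15)/3 + 218)*2 = (√(15 + 3*(1/15))/3 + 218)*2 = (√(15 + ⅕)/3 + 218)*2 = (√(76/5)/3 + 218)*2 = ((2*√95/5)/3 + 218)*2 = (2*√95/15 + 218)*2 = (218 + 2*√95/15)*2 = 436 + 4*√95/15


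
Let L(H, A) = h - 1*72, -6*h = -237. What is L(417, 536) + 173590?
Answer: 347115/2 ≈ 1.7356e+5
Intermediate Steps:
h = 79/2 (h = -⅙*(-237) = 79/2 ≈ 39.500)
L(H, A) = -65/2 (L(H, A) = 79/2 - 1*72 = 79/2 - 72 = -65/2)
L(417, 536) + 173590 = -65/2 + 173590 = 347115/2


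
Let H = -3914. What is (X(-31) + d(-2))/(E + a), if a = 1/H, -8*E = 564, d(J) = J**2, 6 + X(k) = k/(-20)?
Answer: 17613/2759380 ≈ 0.0063830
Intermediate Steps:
X(k) = -6 - k/20 (X(k) = -6 + k/(-20) = -6 + k*(-1/20) = -6 - k/20)
E = -141/2 (E = -1/8*564 = -141/2 ≈ -70.500)
a = -1/3914 (a = 1/(-3914) = -1/3914 ≈ -0.00025549)
(X(-31) + d(-2))/(E + a) = ((-6 - 1/20*(-31)) + (-2)**2)/(-141/2 - 1/3914) = ((-6 + 31/20) + 4)/(-137969/1957) = (-89/20 + 4)*(-1957/137969) = -9/20*(-1957/137969) = 17613/2759380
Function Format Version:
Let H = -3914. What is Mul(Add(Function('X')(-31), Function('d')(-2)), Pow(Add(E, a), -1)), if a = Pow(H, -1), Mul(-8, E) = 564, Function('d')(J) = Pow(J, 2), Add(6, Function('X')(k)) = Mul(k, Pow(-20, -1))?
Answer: Rational(17613, 2759380) ≈ 0.0063830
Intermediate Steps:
Function('X')(k) = Add(-6, Mul(Rational(-1, 20), k)) (Function('X')(k) = Add(-6, Mul(k, Pow(-20, -1))) = Add(-6, Mul(k, Rational(-1, 20))) = Add(-6, Mul(Rational(-1, 20), k)))
E = Rational(-141, 2) (E = Mul(Rational(-1, 8), 564) = Rational(-141, 2) ≈ -70.500)
a = Rational(-1, 3914) (a = Pow(-3914, -1) = Rational(-1, 3914) ≈ -0.00025549)
Mul(Add(Function('X')(-31), Function('d')(-2)), Pow(Add(E, a), -1)) = Mul(Add(Add(-6, Mul(Rational(-1, 20), -31)), Pow(-2, 2)), Pow(Add(Rational(-141, 2), Rational(-1, 3914)), -1)) = Mul(Add(Add(-6, Rational(31, 20)), 4), Pow(Rational(-137969, 1957), -1)) = Mul(Add(Rational(-89, 20), 4), Rational(-1957, 137969)) = Mul(Rational(-9, 20), Rational(-1957, 137969)) = Rational(17613, 2759380)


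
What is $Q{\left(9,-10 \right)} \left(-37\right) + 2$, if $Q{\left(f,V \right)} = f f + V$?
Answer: $-2625$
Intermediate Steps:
$Q{\left(f,V \right)} = V + f^{2}$ ($Q{\left(f,V \right)} = f^{2} + V = V + f^{2}$)
$Q{\left(9,-10 \right)} \left(-37\right) + 2 = \left(-10 + 9^{2}\right) \left(-37\right) + 2 = \left(-10 + 81\right) \left(-37\right) + 2 = 71 \left(-37\right) + 2 = -2627 + 2 = -2625$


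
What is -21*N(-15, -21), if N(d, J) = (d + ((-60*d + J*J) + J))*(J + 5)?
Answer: 438480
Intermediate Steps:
N(d, J) = (5 + J)*(J + J**2 - 59*d) (N(d, J) = (d + ((-60*d + J**2) + J))*(5 + J) = (d + ((J**2 - 60*d) + J))*(5 + J) = (d + (J + J**2 - 60*d))*(5 + J) = (J + J**2 - 59*d)*(5 + J) = (5 + J)*(J + J**2 - 59*d))
-21*N(-15, -21) = -21*((-21)**3 - 295*(-15) + 5*(-21) + 6*(-21)**2 - 59*(-21)*(-15)) = -21*(-9261 + 4425 - 105 + 6*441 - 18585) = -21*(-9261 + 4425 - 105 + 2646 - 18585) = -21*(-20880) = 438480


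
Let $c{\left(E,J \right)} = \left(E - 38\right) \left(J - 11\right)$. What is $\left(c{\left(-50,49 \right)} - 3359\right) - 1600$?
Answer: $-8303$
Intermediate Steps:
$c{\left(E,J \right)} = \left(-38 + E\right) \left(-11 + J\right)$ ($c{\left(E,J \right)} = \left(-38 + E\right) \left(J - 11\right) = \left(-38 + E\right) \left(-11 + J\right)$)
$\left(c{\left(-50,49 \right)} - 3359\right) - 1600 = \left(\left(418 - 1862 - -550 - 2450\right) - 3359\right) - 1600 = \left(\left(418 - 1862 + 550 - 2450\right) - 3359\right) - 1600 = \left(-3344 - 3359\right) - 1600 = -6703 - 1600 = -8303$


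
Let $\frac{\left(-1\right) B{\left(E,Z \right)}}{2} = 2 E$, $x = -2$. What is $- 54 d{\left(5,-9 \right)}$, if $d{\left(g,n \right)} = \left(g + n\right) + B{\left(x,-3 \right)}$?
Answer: $-216$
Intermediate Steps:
$B{\left(E,Z \right)} = - 4 E$ ($B{\left(E,Z \right)} = - 2 \cdot 2 E = - 4 E$)
$d{\left(g,n \right)} = 8 + g + n$ ($d{\left(g,n \right)} = \left(g + n\right) - -8 = \left(g + n\right) + 8 = 8 + g + n$)
$- 54 d{\left(5,-9 \right)} = - 54 \left(8 + 5 - 9\right) = \left(-54\right) 4 = -216$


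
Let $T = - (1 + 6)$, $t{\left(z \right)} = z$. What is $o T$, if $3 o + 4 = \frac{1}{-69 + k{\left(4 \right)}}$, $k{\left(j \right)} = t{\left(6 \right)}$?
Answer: $\frac{253}{27} \approx 9.3704$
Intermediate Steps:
$k{\left(j \right)} = 6$
$T = -7$ ($T = \left(-1\right) 7 = -7$)
$o = - \frac{253}{189}$ ($o = - \frac{4}{3} + \frac{1}{3 \left(-69 + 6\right)} = - \frac{4}{3} + \frac{1}{3 \left(-63\right)} = - \frac{4}{3} + \frac{1}{3} \left(- \frac{1}{63}\right) = - \frac{4}{3} - \frac{1}{189} = - \frac{253}{189} \approx -1.3386$)
$o T = \left(- \frac{253}{189}\right) \left(-7\right) = \frac{253}{27}$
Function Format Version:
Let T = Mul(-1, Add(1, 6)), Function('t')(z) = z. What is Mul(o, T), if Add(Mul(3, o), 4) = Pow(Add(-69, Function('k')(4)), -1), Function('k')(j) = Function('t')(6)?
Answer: Rational(253, 27) ≈ 9.3704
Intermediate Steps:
Function('k')(j) = 6
T = -7 (T = Mul(-1, 7) = -7)
o = Rational(-253, 189) (o = Add(Rational(-4, 3), Mul(Rational(1, 3), Pow(Add(-69, 6), -1))) = Add(Rational(-4, 3), Mul(Rational(1, 3), Pow(-63, -1))) = Add(Rational(-4, 3), Mul(Rational(1, 3), Rational(-1, 63))) = Add(Rational(-4, 3), Rational(-1, 189)) = Rational(-253, 189) ≈ -1.3386)
Mul(o, T) = Mul(Rational(-253, 189), -7) = Rational(253, 27)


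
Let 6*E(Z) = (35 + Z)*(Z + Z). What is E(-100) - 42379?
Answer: -120637/3 ≈ -40212.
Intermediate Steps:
E(Z) = Z*(35 + Z)/3 (E(Z) = ((35 + Z)*(Z + Z))/6 = ((35 + Z)*(2*Z))/6 = (2*Z*(35 + Z))/6 = Z*(35 + Z)/3)
E(-100) - 42379 = (⅓)*(-100)*(35 - 100) - 42379 = (⅓)*(-100)*(-65) - 42379 = 6500/3 - 42379 = -120637/3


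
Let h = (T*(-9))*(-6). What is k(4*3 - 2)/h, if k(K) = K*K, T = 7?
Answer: 50/189 ≈ 0.26455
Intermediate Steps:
k(K) = K²
h = 378 (h = (7*(-9))*(-6) = -63*(-6) = 378)
k(4*3 - 2)/h = (4*3 - 2)²/378 = (12 - 2)²*(1/378) = 10²*(1/378) = 100*(1/378) = 50/189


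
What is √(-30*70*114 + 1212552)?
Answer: 12*√6758 ≈ 986.48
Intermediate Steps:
√(-30*70*114 + 1212552) = √(-2100*114 + 1212552) = √(-239400 + 1212552) = √973152 = 12*√6758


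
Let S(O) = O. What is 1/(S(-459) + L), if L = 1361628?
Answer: 1/1361169 ≈ 7.3466e-7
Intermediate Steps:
1/(S(-459) + L) = 1/(-459 + 1361628) = 1/1361169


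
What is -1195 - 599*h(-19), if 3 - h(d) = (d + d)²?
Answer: 861964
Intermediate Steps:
h(d) = 3 - 4*d² (h(d) = 3 - (d + d)² = 3 - (2*d)² = 3 - 4*d²)
-1195 - 599*h(-19) = -1195 - 599*(3 - 4*(-19)²) = -1195 - 599*(3 - 4*361) = -1195 - 599*(3 - 1444) = -1195 - 599*(-1441) = -1195 + 863159 = 861964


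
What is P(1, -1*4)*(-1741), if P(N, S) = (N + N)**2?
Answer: -6964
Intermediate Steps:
P(N, S) = 4*N**2 (P(N, S) = (2*N)**2 = 4*N**2)
P(1, -1*4)*(-1741) = (4*1**2)*(-1741) = (4*1)*(-1741) = 4*(-1741) = -6964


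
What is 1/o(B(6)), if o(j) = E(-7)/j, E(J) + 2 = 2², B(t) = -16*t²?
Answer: -288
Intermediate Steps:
E(J) = 2 (E(J) = -2 + 2² = -2 + 4 = 2)
o(j) = 2/j
1/o(B(6)) = 1/(2/((-16*6²))) = 1/(2/((-16*36))) = 1/(2/(-576)) = 1/(2*(-1/576)) = 1/(-1/288) = -288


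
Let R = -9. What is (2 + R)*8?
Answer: -56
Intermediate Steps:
(2 + R)*8 = (2 - 9)*8 = -7*8 = -56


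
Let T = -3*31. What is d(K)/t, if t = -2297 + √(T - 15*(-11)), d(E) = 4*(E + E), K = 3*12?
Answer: -661536/5276137 - 1728*√2/5276137 ≈ -0.12585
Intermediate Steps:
T = -93
K = 36
d(E) = 8*E (d(E) = 4*(2*E) = 8*E)
t = -2297 + 6*√2 (t = -2297 + √(-93 - 15*(-11)) = -2297 + √(-93 + 165) = -2297 + √72 = -2297 + 6*√2 ≈ -2288.5)
d(K)/t = (8*36)/(-2297 + 6*√2) = 288/(-2297 + 6*√2)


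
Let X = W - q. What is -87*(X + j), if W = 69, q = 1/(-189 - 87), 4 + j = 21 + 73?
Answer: -1272665/92 ≈ -13833.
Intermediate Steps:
j = 90 (j = -4 + (21 + 73) = -4 + 94 = 90)
q = -1/276 (q = 1/(-276) = -1/276 ≈ -0.0036232)
X = 19045/276 (X = 69 - 1*(-1/276) = 69 + 1/276 = 19045/276 ≈ 69.004)
-87*(X + j) = -87*(19045/276 + 90) = -87*43885/276 = -1272665/92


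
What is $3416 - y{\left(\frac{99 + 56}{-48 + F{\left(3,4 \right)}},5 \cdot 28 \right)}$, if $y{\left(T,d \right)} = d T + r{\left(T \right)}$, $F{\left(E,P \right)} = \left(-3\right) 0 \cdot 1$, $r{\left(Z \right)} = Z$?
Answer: $\frac{61941}{16} \approx 3871.3$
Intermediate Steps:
$F{\left(E,P \right)} = 0$ ($F{\left(E,P \right)} = 0 \cdot 1 = 0$)
$y{\left(T,d \right)} = T + T d$ ($y{\left(T,d \right)} = d T + T = T d + T = T + T d$)
$3416 - y{\left(\frac{99 + 56}{-48 + F{\left(3,4 \right)}},5 \cdot 28 \right)} = 3416 - \frac{99 + 56}{-48 + 0} \left(1 + 5 \cdot 28\right) = 3416 - \frac{155}{-48} \left(1 + 140\right) = 3416 - 155 \left(- \frac{1}{48}\right) 141 = 3416 - \left(- \frac{155}{48}\right) 141 = 3416 - - \frac{7285}{16} = 3416 + \frac{7285}{16} = \frac{61941}{16}$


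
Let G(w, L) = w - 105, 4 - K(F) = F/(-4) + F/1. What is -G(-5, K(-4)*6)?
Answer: 110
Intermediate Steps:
K(F) = 4 - 3*F/4 (K(F) = 4 - (F/(-4) + F/1) = 4 - (F*(-1/4) + F*1) = 4 - (-F/4 + F) = 4 - 3*F/4)
G(w, L) = -105 + w
-G(-5, K(-4)*6) = -(-105 - 5) = -1*(-110) = 110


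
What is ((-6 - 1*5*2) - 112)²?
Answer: 16384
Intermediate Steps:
((-6 - 1*5*2) - 112)² = ((-6 - 5*2) - 112)² = ((-6 - 10) - 112)² = (-16 - 112)² = (-128)² = 16384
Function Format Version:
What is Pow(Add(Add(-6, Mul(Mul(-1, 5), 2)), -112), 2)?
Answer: 16384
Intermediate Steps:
Pow(Add(Add(-6, Mul(Mul(-1, 5), 2)), -112), 2) = Pow(Add(Add(-6, Mul(-5, 2)), -112), 2) = Pow(Add(Add(-6, -10), -112), 2) = Pow(Add(-16, -112), 2) = Pow(-128, 2) = 16384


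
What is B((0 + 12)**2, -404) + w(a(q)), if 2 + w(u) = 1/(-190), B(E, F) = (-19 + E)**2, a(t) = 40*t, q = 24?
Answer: 2968369/190 ≈ 15623.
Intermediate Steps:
w(u) = -381/190 (w(u) = -2 + 1/(-190) = -2 - 1/190 = -381/190)
B((0 + 12)**2, -404) + w(a(q)) = (-19 + (0 + 12)**2)**2 - 381/190 = (-19 + 12**2)**2 - 381/190 = (-19 + 144)**2 - 381/190 = 125**2 - 381/190 = 15625 - 381/190 = 2968369/190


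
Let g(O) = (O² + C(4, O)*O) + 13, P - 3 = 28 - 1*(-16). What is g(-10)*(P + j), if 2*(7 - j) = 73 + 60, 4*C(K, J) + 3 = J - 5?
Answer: -1975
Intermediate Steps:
C(K, J) = -2 + J/4 (C(K, J) = -¾ + (J - 5)/4 = -¾ + (-5 + J)/4 = -¾ + (-5/4 + J/4) = -2 + J/4)
j = -119/2 (j = 7 - (73 + 60)/2 = 7 - ½*133 = 7 - 133/2 = -119/2 ≈ -59.500)
P = 47 (P = 3 + (28 - 1*(-16)) = 3 + (28 + 16) = 3 + 44 = 47)
g(O) = 13 + O² + O*(-2 + O/4) (g(O) = (O² + (-2 + O/4)*O) + 13 = (O² + O*(-2 + O/4)) + 13 = 13 + O² + O*(-2 + O/4))
g(-10)*(P + j) = (13 - 2*(-10) + (5/4)*(-10)²)*(47 - 119/2) = (13 + 20 + (5/4)*100)*(-25/2) = (13 + 20 + 125)*(-25/2) = 158*(-25/2) = -1975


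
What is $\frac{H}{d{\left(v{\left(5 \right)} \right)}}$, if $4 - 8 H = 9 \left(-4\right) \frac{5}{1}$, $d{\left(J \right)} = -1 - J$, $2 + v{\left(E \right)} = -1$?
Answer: $\frac{23}{2} \approx 11.5$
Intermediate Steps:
$v{\left(E \right)} = -3$ ($v{\left(E \right)} = -2 - 1 = -3$)
$H = 23$ ($H = \frac{1}{2} - \frac{9 \left(-4\right) \frac{5}{1}}{8} = \frac{1}{2} - \frac{\left(-36\right) 5 \cdot 1}{8} = \frac{1}{2} - \frac{\left(-36\right) 5}{8} = \frac{1}{2} - - \frac{45}{2} = \frac{1}{2} + \frac{45}{2} = 23$)
$\frac{H}{d{\left(v{\left(5 \right)} \right)}} = \frac{23}{-1 - -3} = \frac{23}{-1 + 3} = \frac{23}{2}$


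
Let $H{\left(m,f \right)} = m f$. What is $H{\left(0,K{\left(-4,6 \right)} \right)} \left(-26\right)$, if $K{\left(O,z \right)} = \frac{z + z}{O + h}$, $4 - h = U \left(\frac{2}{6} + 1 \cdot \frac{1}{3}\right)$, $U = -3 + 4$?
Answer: $0$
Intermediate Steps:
$U = 1$
$h = \frac{10}{3}$ ($h = 4 - 1 \left(\frac{2}{6} + 1 \cdot \frac{1}{3}\right) = 4 - 1 \left(2 \cdot \frac{1}{6} + 1 \cdot \frac{1}{3}\right) = 4 - 1 \left(\frac{1}{3} + \frac{1}{3}\right) = 4 - 1 \cdot \frac{2}{3} = 4 - \frac{2}{3} = \frac{10}{3} \approx 3.3333$)
$K{\left(O,z \right)} = \frac{2 z}{\frac{10}{3} + O}$ ($K{\left(O,z \right)} = \frac{z + z}{O + \frac{10}{3}} = \frac{2 z}{\frac{10}{3} + O}$)
$H{\left(m,f \right)} = f m$
$H{\left(0,K{\left(-4,6 \right)} \right)} \left(-26\right) = 6 \cdot 6 \frac{1}{10 + 3 \left(-4\right)} 0 \left(-26\right) = 6 \cdot 6 \frac{1}{10 - 12} \cdot 0 \left(-26\right) = 6 \cdot 6 \frac{1}{-2} \cdot 0 \left(-26\right) = 6 \cdot 6 \left(- \frac{1}{2}\right) 0 \left(-26\right) = \left(-18\right) 0 \left(-26\right) = 0 \left(-26\right) = 0$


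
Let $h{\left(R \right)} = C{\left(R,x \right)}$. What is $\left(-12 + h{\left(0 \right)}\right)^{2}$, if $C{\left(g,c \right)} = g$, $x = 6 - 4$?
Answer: $144$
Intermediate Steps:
$x = 2$
$h{\left(R \right)} = R$
$\left(-12 + h{\left(0 \right)}\right)^{2} = \left(-12 + 0\right)^{2} = \left(-12\right)^{2} = 144$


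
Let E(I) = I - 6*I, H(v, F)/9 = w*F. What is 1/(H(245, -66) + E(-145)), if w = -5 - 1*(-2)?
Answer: 1/2507 ≈ 0.00039888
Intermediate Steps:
w = -3 (w = -5 + 2 = -3)
H(v, F) = -27*F (H(v, F) = 9*(-3*F) = -27*F)
E(I) = -5*I
1/(H(245, -66) + E(-145)) = 1/(-27*(-66) - 5*(-145)) = 1/(1782 + 725) = 1/2507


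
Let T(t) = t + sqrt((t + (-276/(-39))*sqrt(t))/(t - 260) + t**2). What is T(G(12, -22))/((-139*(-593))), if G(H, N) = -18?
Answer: -18/82427 + sqrt(1058152095 - 249366*I*sqrt(2))/148945589 ≈ 2.1822e-8 - 3.6393e-8*I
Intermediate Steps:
T(t) = t + sqrt(t**2 + (t + 92*sqrt(t)/13)/(-260 + t)) (T(t) = t + sqrt((t + (-276*(-1/39))*sqrt(t))/(-260 + t) + t**2) = t + sqrt((t + 92*sqrt(t)/13)/(-260 + t) + t**2) = t + sqrt(t**2 + (t + 92*sqrt(t)/13)/(-260 + t)))
T(G(12, -22))/((-139*(-593))) = (-18 + sqrt(169*(-18)**2 + 169*(-18)/(-260 - 18) + 1196*sqrt(-18)/(-260 - 18))/13)/((-139*(-593))) = (-18 + sqrt(169*324 + 169*(-18)/(-278) + 1196*(3*I*sqrt(2))/(-278))/13)/82427 = (-18 + sqrt(54756 + 169*(-18)*(-1/278) + 1196*(3*I*sqrt(2))*(-1/278))/13)*(1/82427) = (-18 + sqrt(54756 + 1521/139 - 1794*I*sqrt(2)/139)/13)*(1/82427) = (-18 + sqrt(7612605/139 - 1794*I*sqrt(2)/139)/13)*(1/82427) = -18/82427 + sqrt(7612605/139 - 1794*I*sqrt(2)/139)/1071551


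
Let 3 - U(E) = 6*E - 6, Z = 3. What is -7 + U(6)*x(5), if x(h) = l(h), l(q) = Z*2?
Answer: -169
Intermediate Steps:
U(E) = 9 - 6*E (U(E) = 3 - (6*E - 6) = 3 - (-6 + 6*E) = 3 + (6 - 6*E) = 9 - 6*E)
l(q) = 6 (l(q) = 3*2 = 6)
x(h) = 6
-7 + U(6)*x(5) = -7 + (9 - 6*6)*6 = -7 + (9 - 36)*6 = -7 - 27*6 = -7 - 162 = -169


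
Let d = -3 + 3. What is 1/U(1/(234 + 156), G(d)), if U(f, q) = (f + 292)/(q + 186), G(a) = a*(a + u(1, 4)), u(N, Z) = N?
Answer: 72540/113881 ≈ 0.63698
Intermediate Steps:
d = 0
G(a) = a*(1 + a) (G(a) = a*(a + 1) = a*(1 + a))
U(f, q) = (292 + f)/(186 + q)
1/U(1/(234 + 156), G(d)) = 1/((292 + 1/(234 + 156))/(186 + 0*(1 + 0))) = 1/((292 + 1/390)/(186 + 0*1)) = 1/((292 + 1/390)/(186 + 0)) = 1/((113881/390)/186) = 1/((1/186)*(113881/390)) = 1/(113881/72540) = 72540/113881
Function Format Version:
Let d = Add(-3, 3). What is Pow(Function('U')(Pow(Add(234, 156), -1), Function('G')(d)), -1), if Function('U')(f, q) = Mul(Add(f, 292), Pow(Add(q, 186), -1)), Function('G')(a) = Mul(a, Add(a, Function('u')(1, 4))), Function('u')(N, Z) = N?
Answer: Rational(72540, 113881) ≈ 0.63698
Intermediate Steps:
d = 0
Function('G')(a) = Mul(a, Add(1, a)) (Function('G')(a) = Mul(a, Add(a, 1)) = Mul(a, Add(1, a)))
Function('U')(f, q) = Mul(Pow(Add(186, q), -1), Add(292, f)) (Function('U')(f, q) = Mul(Add(292, f), Pow(Add(186, q), -1)) = Mul(Pow(Add(186, q), -1), Add(292, f)))
Pow(Function('U')(Pow(Add(234, 156), -1), Function('G')(d)), -1) = Pow(Mul(Pow(Add(186, Mul(0, Add(1, 0))), -1), Add(292, Pow(Add(234, 156), -1))), -1) = Pow(Mul(Pow(Add(186, Mul(0, 1)), -1), Add(292, Pow(390, -1))), -1) = Pow(Mul(Pow(Add(186, 0), -1), Add(292, Rational(1, 390))), -1) = Pow(Mul(Pow(186, -1), Rational(113881, 390)), -1) = Pow(Mul(Rational(1, 186), Rational(113881, 390)), -1) = Pow(Rational(113881, 72540), -1) = Rational(72540, 113881)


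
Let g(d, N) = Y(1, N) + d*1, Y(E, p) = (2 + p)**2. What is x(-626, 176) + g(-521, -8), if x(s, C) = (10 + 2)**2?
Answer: -341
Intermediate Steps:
g(d, N) = d + (2 + N)**2 (g(d, N) = (2 + N)**2 + d*1 = (2 + N)**2 + d = d + (2 + N)**2)
x(s, C) = 144 (x(s, C) = 12**2 = 144)
x(-626, 176) + g(-521, -8) = 144 + (-521 + (2 - 8)**2) = 144 + (-521 + (-6)**2) = 144 + (-521 + 36) = 144 - 485 = -341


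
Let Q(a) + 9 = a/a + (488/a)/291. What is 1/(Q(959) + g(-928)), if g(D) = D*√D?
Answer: -2433202611/243123640631801728 + 2258505696069*I*√58/486247281263603456 ≈ -1.0008e-8 + 3.5373e-5*I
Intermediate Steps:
g(D) = D^(3/2)
Q(a) = -8 + 488/(291*a) (Q(a) = -9 + (a/a + (488/a)/291) = -9 + (1 + (488/a)*(1/291)) = -9 + (1 + 488/(291*a)) = -8 + 488/(291*a))
1/(Q(959) + g(-928)) = 1/((-8 + (488/291)/959) + (-928)^(3/2)) = 1/((-8 + (488/291)*(1/959)) - 3712*I*√58) = 1/((-8 + 488/279069) - 3712*I*√58) = 1/(-2232064/279069 - 3712*I*√58)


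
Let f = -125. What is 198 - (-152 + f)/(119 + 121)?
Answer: 47797/240 ≈ 199.15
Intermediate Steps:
198 - (-152 + f)/(119 + 121) = 198 - (-152 - 125)/(119 + 121) = 198 - (-277)/240 = 198 - 1*(-277/240) = 198 + 277/240 = 47797/240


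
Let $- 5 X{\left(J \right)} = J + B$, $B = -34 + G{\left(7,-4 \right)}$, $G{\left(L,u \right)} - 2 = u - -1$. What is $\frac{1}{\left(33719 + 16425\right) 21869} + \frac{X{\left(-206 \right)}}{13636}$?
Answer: $\frac{66070114989}{18691532273120} \approx 0.0035348$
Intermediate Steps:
$G{\left(L,u \right)} = 3 + u$ ($G{\left(L,u \right)} = 2 + \left(u - -1\right) = 2 + \left(u + 1\right) = 2 + \left(1 + u\right) = 3 + u$)
$B = -35$ ($B = -34 + \left(3 - 4\right) = -34 - 1 = -35$)
$X{\left(J \right)} = 7 - \frac{J}{5}$ ($X{\left(J \right)} = - \frac{J - 35}{5} = - \frac{-35 + J}{5} = 7 - \frac{J}{5}$)
$\frac{1}{\left(33719 + 16425\right) 21869} + \frac{X{\left(-206 \right)}}{13636} = \frac{1}{\left(33719 + 16425\right) 21869} + \frac{7 - - \frac{206}{5}}{13636} = \frac{1}{50144} \cdot \frac{1}{21869} + \left(7 + \frac{206}{5}\right) \frac{1}{13636} = \frac{1}{50144} \cdot \frac{1}{21869} + \frac{241}{5} \cdot \frac{1}{13636} = \frac{1}{1096599136} + \frac{241}{68180} = \frac{66070114989}{18691532273120}$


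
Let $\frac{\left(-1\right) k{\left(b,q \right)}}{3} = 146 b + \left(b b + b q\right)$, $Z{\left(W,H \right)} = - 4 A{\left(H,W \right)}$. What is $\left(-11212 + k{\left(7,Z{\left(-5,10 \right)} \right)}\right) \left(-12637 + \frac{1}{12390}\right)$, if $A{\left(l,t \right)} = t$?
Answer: $\frac{464863541701}{2478} \approx 1.876 \cdot 10^{8}$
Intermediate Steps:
$Z{\left(W,H \right)} = - 4 W$
$k{\left(b,q \right)} = - 438 b - 3 b^{2} - 3 b q$ ($k{\left(b,q \right)} = - 3 \left(146 b + \left(b b + b q\right)\right) = - 3 \left(146 b + \left(b^{2} + b q\right)\right) = - 3 \left(b^{2} + 146 b + b q\right) = - 438 b - 3 b^{2} - 3 b q$)
$\left(-11212 + k{\left(7,Z{\left(-5,10 \right)} \right)}\right) \left(-12637 + \frac{1}{12390}\right) = \left(-11212 - 21 \left(146 + 7 - -20\right)\right) \left(-12637 + \frac{1}{12390}\right) = \left(-11212 - 21 \left(146 + 7 + 20\right)\right) \left(-12637 + \frac{1}{12390}\right) = \left(-11212 - 21 \cdot 173\right) \left(- \frac{156572429}{12390}\right) = \left(-11212 - 3633\right) \left(- \frac{156572429}{12390}\right) = \left(-14845\right) \left(- \frac{156572429}{12390}\right) = \frac{464863541701}{2478}$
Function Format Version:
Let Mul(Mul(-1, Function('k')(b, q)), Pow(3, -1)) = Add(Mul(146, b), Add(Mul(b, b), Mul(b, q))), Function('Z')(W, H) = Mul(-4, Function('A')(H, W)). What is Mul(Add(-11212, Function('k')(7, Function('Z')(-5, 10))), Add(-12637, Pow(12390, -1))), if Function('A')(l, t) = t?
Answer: Rational(464863541701, 2478) ≈ 1.8760e+8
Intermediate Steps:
Function('Z')(W, H) = Mul(-4, W)
Function('k')(b, q) = Add(Mul(-438, b), Mul(-3, Pow(b, 2)), Mul(-3, b, q)) (Function('k')(b, q) = Mul(-3, Add(Mul(146, b), Add(Mul(b, b), Mul(b, q)))) = Mul(-3, Add(Mul(146, b), Add(Pow(b, 2), Mul(b, q)))) = Mul(-3, Add(Pow(b, 2), Mul(146, b), Mul(b, q))) = Add(Mul(-438, b), Mul(-3, Pow(b, 2)), Mul(-3, b, q)))
Mul(Add(-11212, Function('k')(7, Function('Z')(-5, 10))), Add(-12637, Pow(12390, -1))) = Mul(Add(-11212, Mul(-3, 7, Add(146, 7, Mul(-4, -5)))), Add(-12637, Pow(12390, -1))) = Mul(Add(-11212, Mul(-3, 7, Add(146, 7, 20))), Add(-12637, Rational(1, 12390))) = Mul(Add(-11212, Mul(-3, 7, 173)), Rational(-156572429, 12390)) = Mul(Add(-11212, -3633), Rational(-156572429, 12390)) = Mul(-14845, Rational(-156572429, 12390)) = Rational(464863541701, 2478)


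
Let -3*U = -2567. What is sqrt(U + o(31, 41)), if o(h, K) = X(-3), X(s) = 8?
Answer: sqrt(7773)/3 ≈ 29.388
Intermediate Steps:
U = 2567/3 (U = -1/3*(-2567) = 2567/3 ≈ 855.67)
o(h, K) = 8
sqrt(U + o(31, 41)) = sqrt(2567/3 + 8) = sqrt(2591/3) = sqrt(7773)/3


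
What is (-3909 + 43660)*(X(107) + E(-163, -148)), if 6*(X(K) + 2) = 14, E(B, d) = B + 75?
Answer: -10454513/3 ≈ -3.4848e+6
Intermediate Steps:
E(B, d) = 75 + B
X(K) = ⅓ (X(K) = -2 + (⅙)*14 = -2 + 7/3 = ⅓)
(-3909 + 43660)*(X(107) + E(-163, -148)) = (-3909 + 43660)*(⅓ + (75 - 163)) = 39751*(⅓ - 88) = 39751*(-263/3) = -10454513/3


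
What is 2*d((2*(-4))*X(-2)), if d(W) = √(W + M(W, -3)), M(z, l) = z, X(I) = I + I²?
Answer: 8*I*√2 ≈ 11.314*I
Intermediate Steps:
d(W) = √2*√W (d(W) = √(W + W) = √(2*W) = √2*√W)
2*d((2*(-4))*X(-2)) = 2*(√2*√((2*(-4))*(-2*(1 - 2)))) = 2*(√2*√(-(-16)*(-1))) = 2*(√2*√(-8*2)) = 2*(√2*√(-16)) = 2*(√2*(4*I)) = 2*(4*I*√2) = 8*I*√2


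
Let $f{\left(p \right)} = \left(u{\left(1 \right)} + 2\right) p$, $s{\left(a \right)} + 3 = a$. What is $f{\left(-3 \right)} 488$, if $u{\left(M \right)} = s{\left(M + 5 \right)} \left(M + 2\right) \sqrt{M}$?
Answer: $-16104$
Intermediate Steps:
$s{\left(a \right)} = -3 + a$
$u{\left(M \right)} = \sqrt{M} \left(2 + M\right)^{2}$ ($u{\left(M \right)} = \left(-3 + \left(M + 5\right)\right) \left(M + 2\right) \sqrt{M} = \left(-3 + \left(5 + M\right)\right) \left(2 + M\right) \sqrt{M} = \left(2 + M\right) \left(2 + M\right) \sqrt{M} = \left(2 + M\right)^{2} \sqrt{M} = \sqrt{M} \left(2 + M\right)^{2}$)
$f{\left(p \right)} = 11 p$ ($f{\left(p \right)} = \left(\sqrt{1} \left(2 + 1\right)^{2} + 2\right) p = \left(1 \cdot 3^{2} + 2\right) p = \left(1 \cdot 9 + 2\right) p = \left(9 + 2\right) p = 11 p$)
$f{\left(-3 \right)} 488 = 11 \left(-3\right) 488 = \left(-33\right) 488 = -16104$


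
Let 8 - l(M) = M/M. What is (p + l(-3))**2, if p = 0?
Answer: 49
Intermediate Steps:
l(M) = 7 (l(M) = 8 - M/M = 8 - 1*1 = 8 - 1 = 7)
(p + l(-3))**2 = (0 + 7)**2 = 7**2 = 49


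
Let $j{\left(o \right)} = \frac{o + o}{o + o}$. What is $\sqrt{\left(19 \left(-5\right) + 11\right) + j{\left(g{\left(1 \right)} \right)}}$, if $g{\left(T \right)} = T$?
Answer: $i \sqrt{83} \approx 9.1104 i$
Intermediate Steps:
$j{\left(o \right)} = 1$ ($j{\left(o \right)} = \frac{2 o}{2 o} = 2 o \frac{1}{2 o} = 1$)
$\sqrt{\left(19 \left(-5\right) + 11\right) + j{\left(g{\left(1 \right)} \right)}} = \sqrt{\left(19 \left(-5\right) + 11\right) + 1} = \sqrt{\left(-95 + 11\right) + 1} = \sqrt{-84 + 1} = \sqrt{-83} = i \sqrt{83}$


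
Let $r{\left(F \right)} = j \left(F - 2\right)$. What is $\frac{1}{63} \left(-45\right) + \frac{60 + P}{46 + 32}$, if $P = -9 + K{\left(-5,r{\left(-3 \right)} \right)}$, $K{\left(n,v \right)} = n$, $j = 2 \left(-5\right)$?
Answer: $- \frac{34}{273} \approx -0.12454$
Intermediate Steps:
$j = -10$
$r{\left(F \right)} = 20 - 10 F$ ($r{\left(F \right)} = - 10 \left(F - 2\right) = - 10 \left(-2 + F\right) = 20 - 10 F$)
$P = -14$ ($P = -9 - 5 = -14$)
$\frac{1}{63} \left(-45\right) + \frac{60 + P}{46 + 32} = \frac{1}{63} \left(-45\right) + \frac{60 - 14}{46 + 32} = \frac{1}{63} \left(-45\right) + \frac{46}{78} = - \frac{5}{7} + 46 \cdot \frac{1}{78} = - \frac{5}{7} + \frac{23}{39} = - \frac{34}{273}$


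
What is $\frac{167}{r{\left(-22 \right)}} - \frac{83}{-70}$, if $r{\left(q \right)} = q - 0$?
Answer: $- \frac{2466}{385} \approx -6.4052$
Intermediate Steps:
$r{\left(q \right)} = q$ ($r{\left(q \right)} = q + 0 = q$)
$\frac{167}{r{\left(-22 \right)}} - \frac{83}{-70} = \frac{167}{-22} - \frac{83}{-70} = 167 \left(- \frac{1}{22}\right) - - \frac{83}{70} = - \frac{167}{22} + \frac{83}{70} = - \frac{2466}{385}$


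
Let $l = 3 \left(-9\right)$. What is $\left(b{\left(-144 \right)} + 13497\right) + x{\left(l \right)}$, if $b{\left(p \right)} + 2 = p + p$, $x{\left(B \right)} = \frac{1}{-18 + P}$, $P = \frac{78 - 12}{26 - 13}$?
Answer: $\frac{2218763}{168} \approx 13207.0$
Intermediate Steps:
$P = \frac{66}{13} \approx 5.0769$
$l = -27$
$x{\left(B \right)} = - \frac{13}{168}$ ($x{\left(B \right)} = \frac{1}{-18 + \frac{66}{13}} = \frac{1}{- \frac{168}{13}} = - \frac{13}{168}$)
$b{\left(p \right)} = -2 + 2 p$ ($b{\left(p \right)} = -2 + \left(p + p\right) = -2 + 2 p$)
$\left(b{\left(-144 \right)} + 13497\right) + x{\left(l \right)} = \left(\left(-2 + 2 \left(-144\right)\right) + 13497\right) - \frac{13}{168} = \left(\left(-2 - 288\right) + 13497\right) - \frac{13}{168} = \left(-290 + 13497\right) - \frac{13}{168} = 13207 - \frac{13}{168} = \frac{2218763}{168}$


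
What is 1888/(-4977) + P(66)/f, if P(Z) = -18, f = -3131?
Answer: -5821742/15582987 ≈ -0.37360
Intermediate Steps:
1888/(-4977) + P(66)/f = 1888/(-4977) - 18/(-3131) = 1888*(-1/4977) - 18*(-1/3131) = -1888/4977 + 18/3131 = -5821742/15582987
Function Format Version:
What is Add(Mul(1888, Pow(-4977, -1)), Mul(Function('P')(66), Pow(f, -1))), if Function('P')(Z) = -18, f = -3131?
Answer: Rational(-5821742, 15582987) ≈ -0.37360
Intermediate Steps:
Add(Mul(1888, Pow(-4977, -1)), Mul(Function('P')(66), Pow(f, -1))) = Add(Mul(1888, Pow(-4977, -1)), Mul(-18, Pow(-3131, -1))) = Add(Mul(1888, Rational(-1, 4977)), Mul(-18, Rational(-1, 3131))) = Add(Rational(-1888, 4977), Rational(18, 3131)) = Rational(-5821742, 15582987)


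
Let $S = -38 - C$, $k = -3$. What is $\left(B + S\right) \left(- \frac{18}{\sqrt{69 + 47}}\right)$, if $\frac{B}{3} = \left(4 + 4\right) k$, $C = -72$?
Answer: $\frac{342 \sqrt{29}}{29} \approx 63.508$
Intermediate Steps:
$S = 34$ ($S = -38 - -72 = -38 + 72 = 34$)
$B = -72$ ($B = 3 \left(4 + 4\right) \left(-3\right) = 3 \cdot 8 \left(-3\right) = 3 \left(-24\right) = -72$)
$\left(B + S\right) \left(- \frac{18}{\sqrt{69 + 47}}\right) = \left(-72 + 34\right) \left(- \frac{18}{\sqrt{69 + 47}}\right) = - 38 \left(- \frac{18}{\sqrt{116}}\right) = - 38 \left(- \frac{18}{2 \sqrt{29}}\right) = - 38 \left(- 18 \frac{\sqrt{29}}{58}\right) = - 38 \left(- \frac{9 \sqrt{29}}{29}\right) = \frac{342 \sqrt{29}}{29}$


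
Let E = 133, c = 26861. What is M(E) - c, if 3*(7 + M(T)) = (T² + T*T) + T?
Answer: -15031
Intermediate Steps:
M(T) = -7 + T/3 + 2*T²/3 (M(T) = -7 + ((T² + T*T) + T)/3 = -7 + ((T² + T²) + T)/3 = -7 + (2*T² + T)/3 = -7 + (T + 2*T²)/3 = -7 + (T/3 + 2*T²/3) = -7 + T/3 + 2*T²/3)
M(E) - c = (-7 + (⅓)*133 + (⅔)*133²) - 1*26861 = (-7 + 133/3 + (⅔)*17689) - 26861 = (-7 + 133/3 + 35378/3) - 26861 = 11830 - 26861 = -15031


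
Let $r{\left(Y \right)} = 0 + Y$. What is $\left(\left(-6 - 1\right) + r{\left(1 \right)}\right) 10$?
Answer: $-60$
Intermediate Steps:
$r{\left(Y \right)} = Y$
$\left(\left(-6 - 1\right) + r{\left(1 \right)}\right) 10 = \left(\left(-6 - 1\right) + 1\right) 10 = \left(-7 + 1\right) 10 = \left(-6\right) 10 = -60$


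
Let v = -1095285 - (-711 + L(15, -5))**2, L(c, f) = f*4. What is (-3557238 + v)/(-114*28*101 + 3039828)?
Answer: -1296721/679359 ≈ -1.9087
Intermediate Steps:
L(c, f) = 4*f
v = -1629646 (v = -1095285 - (-711 + 4*(-5))**2 = -1095285 - (-711 - 20)**2 = -1095285 - 1*(-731)**2 = -1095285 - 1*534361 = -1095285 - 534361 = -1629646)
(-3557238 + v)/(-114*28*101 + 3039828) = (-3557238 - 1629646)/(-114*28*101 + 3039828) = -5186884/(-3192*101 + 3039828) = -5186884/(-322392 + 3039828) = -5186884/2717436 = -5186884*1/2717436 = -1296721/679359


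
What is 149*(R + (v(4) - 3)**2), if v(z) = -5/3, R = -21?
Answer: 1043/9 ≈ 115.89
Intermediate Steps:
v(z) = -5/3 (v(z) = -5*1/3 = -5/3)
149*(R + (v(4) - 3)**2) = 149*(-21 + (-5/3 - 3)**2) = 149*(-21 + (-14/3)**2) = 149*(-21 + 196/9) = 149*(7/9) = 1043/9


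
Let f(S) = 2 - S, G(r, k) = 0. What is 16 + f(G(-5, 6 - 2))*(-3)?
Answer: 10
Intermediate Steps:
16 + f(G(-5, 6 - 2))*(-3) = 16 + (2 - 1*0)*(-3) = 16 + (2 + 0)*(-3) = 16 + 2*(-3) = 16 - 6 = 10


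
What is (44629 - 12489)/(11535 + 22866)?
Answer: 32140/34401 ≈ 0.93427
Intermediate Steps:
(44629 - 12489)/(11535 + 22866) = 32140/34401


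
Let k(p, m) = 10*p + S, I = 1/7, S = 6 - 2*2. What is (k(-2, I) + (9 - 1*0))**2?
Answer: 81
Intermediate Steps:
S = 2 (S = 6 - 4 = 2)
I = 1/7 ≈ 0.14286
k(p, m) = 2 + 10*p (k(p, m) = 10*p + 2 = 2 + 10*p)
(k(-2, I) + (9 - 1*0))**2 = ((2 + 10*(-2)) + (9 - 1*0))**2 = ((2 - 20) + (9 + 0))**2 = (-18 + 9)**2 = (-9)**2 = 81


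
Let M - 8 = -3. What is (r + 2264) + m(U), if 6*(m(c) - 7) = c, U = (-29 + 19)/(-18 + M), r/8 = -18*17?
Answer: -6898/39 ≈ -176.87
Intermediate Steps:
M = 5 (M = 8 - 3 = 5)
r = -2448 (r = 8*(-18*17) = 8*(-306) = -2448)
U = 10/13 (U = (-29 + 19)/(-18 + 5) = -10/(-13) = -10*(-1/13) = 10/13 ≈ 0.76923)
m(c) = 7 + c/6
(r + 2264) + m(U) = (-2448 + 2264) + (7 + (⅙)*(10/13)) = -184 + (7 + 5/39) = -184 + 278/39 = -6898/39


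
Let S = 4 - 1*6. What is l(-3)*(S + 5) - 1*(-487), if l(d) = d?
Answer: 478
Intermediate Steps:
S = -2 (S = 4 - 6 = -2)
l(-3)*(S + 5) - 1*(-487) = -3*(-2 + 5) - 1*(-487) = -3*3 + 487 = -9 + 487 = 478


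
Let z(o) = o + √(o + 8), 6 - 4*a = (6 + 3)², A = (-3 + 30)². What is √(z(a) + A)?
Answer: √(2841 + 2*I*√43)/2 ≈ 26.651 + 0.061513*I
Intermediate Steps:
A = 729 (A = 27² = 729)
a = -75/4 (a = 3/2 - (6 + 3)²/4 = 3/2 - ¼*9² = 3/2 - ¼*81 = 3/2 - 81/4 = -75/4 ≈ -18.750)
z(o) = o + √(8 + o)
√(z(a) + A) = √((-75/4 + √(8 - 75/4)) + 729) = √((-75/4 + √(-43/4)) + 729) = √((-75/4 + I*√43/2) + 729) = √(2841/4 + I*√43/2)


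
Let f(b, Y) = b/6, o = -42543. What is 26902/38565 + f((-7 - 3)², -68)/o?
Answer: 381283012/546890265 ≈ 0.69718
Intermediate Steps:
f(b, Y) = b/6 (f(b, Y) = b*(⅙) = b/6)
26902/38565 + f((-7 - 3)², -68)/o = 26902/38565 + ((-7 - 3)²/6)/(-42543) = 26902*(1/38565) + ((⅙)*(-10)²)*(-1/42543) = 26902/38565 + ((⅙)*100)*(-1/42543) = 26902/38565 + (50/3)*(-1/42543) = 26902/38565 - 50/127629 = 381283012/546890265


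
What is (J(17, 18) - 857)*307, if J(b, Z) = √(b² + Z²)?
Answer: -263099 + 307*√613 ≈ -2.5550e+5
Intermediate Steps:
J(b, Z) = √(Z² + b²)
(J(17, 18) - 857)*307 = (√(18² + 17²) - 857)*307 = (√(324 + 289) - 857)*307 = (√613 - 857)*307 = (-857 + √613)*307 = -263099 + 307*√613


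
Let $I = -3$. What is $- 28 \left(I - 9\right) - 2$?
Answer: $334$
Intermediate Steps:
$- 28 \left(I - 9\right) - 2 = - 28 \left(-3 - 9\right) - 2 = \left(-28\right) \left(-12\right) - 2 = 336 - 2 = 334$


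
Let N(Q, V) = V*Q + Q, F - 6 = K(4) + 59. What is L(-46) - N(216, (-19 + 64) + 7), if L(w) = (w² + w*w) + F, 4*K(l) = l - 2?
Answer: -14301/2 ≈ -7150.5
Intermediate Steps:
K(l) = -½ + l/4 (K(l) = (l - 2)/4 = (-2 + l)/4 = -½ + l/4)
F = 131/2 (F = 6 + ((-½ + (¼)*4) + 59) = 6 + ((-½ + 1) + 59) = 6 + (½ + 59) = 6 + 119/2 = 131/2 ≈ 65.500)
L(w) = 131/2 + 2*w² (L(w) = (w² + w*w) + 131/2 = (w² + w²) + 131/2 = 2*w² + 131/2 = 131/2 + 2*w²)
N(Q, V) = Q + Q*V (N(Q, V) = Q*V + Q = Q + Q*V)
L(-46) - N(216, (-19 + 64) + 7) = (131/2 + 2*(-46)²) - 216*(1 + ((-19 + 64) + 7)) = (131/2 + 2*2116) - 216*(1 + (45 + 7)) = (131/2 + 4232) - 216*(1 + 52) = 8595/2 - 216*53 = 8595/2 - 1*11448 = 8595/2 - 11448 = -14301/2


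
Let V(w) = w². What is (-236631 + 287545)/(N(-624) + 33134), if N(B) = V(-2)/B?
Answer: 7942584/5168903 ≈ 1.5366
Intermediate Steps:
N(B) = 4/B (N(B) = (-2)²/B = 4/B)
(-236631 + 287545)/(N(-624) + 33134) = (-236631 + 287545)/(4/(-624) + 33134) = 50914/(4*(-1/624) + 33134) = 50914/(-1/156 + 33134) = 50914/(5168903/156) = 50914*(156/5168903) = 7942584/5168903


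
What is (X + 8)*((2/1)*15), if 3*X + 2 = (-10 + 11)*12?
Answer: 340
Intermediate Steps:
X = 10/3 (X = -2/3 + ((-10 + 11)*12)/3 = -2/3 + (1*12)/3 = -2/3 + (1/3)*12 = -2/3 + 4 = 10/3 ≈ 3.3333)
(X + 8)*((2/1)*15) = (10/3 + 8)*((2/1)*15) = 34*((2*1)*15)/3 = 34*(2*15)/3 = (34/3)*30 = 340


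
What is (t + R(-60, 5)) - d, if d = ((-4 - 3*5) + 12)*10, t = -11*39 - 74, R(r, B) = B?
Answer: -428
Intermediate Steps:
t = -503 (t = -429 - 74 = -503)
d = -70 (d = ((-4 - 15) + 12)*10 = (-19 + 12)*10 = -7*10 = -70)
(t + R(-60, 5)) - d = (-503 + 5) - 1*(-70) = -498 + 70 = -428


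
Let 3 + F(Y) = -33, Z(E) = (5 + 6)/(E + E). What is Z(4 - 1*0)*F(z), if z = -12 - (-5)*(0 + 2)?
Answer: -99/2 ≈ -49.500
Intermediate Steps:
z = -2 (z = -12 - (-5)*2 = -12 - 1*(-10) = -12 + 10 = -2)
Z(E) = 11/(2*E) (Z(E) = 11/((2*E)) = 11*(1/(2*E)) = 11/(2*E))
F(Y) = -36 (F(Y) = -3 - 33 = -36)
Z(4 - 1*0)*F(z) = (11/(2*(4 - 1*0)))*(-36) = (11/(2*(4 + 0)))*(-36) = ((11/2)/4)*(-36) = ((11/2)*(¼))*(-36) = (11/8)*(-36) = -99/2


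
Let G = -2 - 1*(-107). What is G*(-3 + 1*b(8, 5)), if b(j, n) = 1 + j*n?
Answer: 3990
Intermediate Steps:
G = 105 (G = -2 + 107 = 105)
G*(-3 + 1*b(8, 5)) = 105*(-3 + 1*(1 + 8*5)) = 105*(-3 + 1*(1 + 40)) = 105*(-3 + 1*41) = 105*(-3 + 41) = 105*38 = 3990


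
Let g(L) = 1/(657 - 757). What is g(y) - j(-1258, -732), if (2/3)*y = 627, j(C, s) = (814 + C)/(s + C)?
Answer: -4639/19900 ≈ -0.23312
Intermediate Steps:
j(C, s) = (814 + C)/(C + s)
y = 1881/2 (y = (3/2)*627 = 1881/2 ≈ 940.50)
g(L) = -1/100 (g(L) = 1/(-100) = -1/100)
g(y) - j(-1258, -732) = -1/100 - (814 - 1258)/(-1258 - 732) = -1/100 - (-444)/(-1990) = -1/100 - (-1)*(-444)/1990 = -1/100 - 1*222/995 = -1/100 - 222/995 = -4639/19900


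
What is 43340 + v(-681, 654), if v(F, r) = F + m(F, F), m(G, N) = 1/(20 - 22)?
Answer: 85317/2 ≈ 42659.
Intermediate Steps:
m(G, N) = -1/2 (m(G, N) = 1/(-2) = -1/2)
v(F, r) = -1/2 + F (v(F, r) = F - 1/2 = -1/2 + F)
43340 + v(-681, 654) = 43340 + (-1/2 - 681) = 43340 - 1363/2 = 85317/2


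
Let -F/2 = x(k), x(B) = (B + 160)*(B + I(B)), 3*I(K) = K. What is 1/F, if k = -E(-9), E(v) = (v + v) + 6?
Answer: -1/5504 ≈ -0.00018169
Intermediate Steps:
E(v) = 6 + 2*v (E(v) = 2*v + 6 = 6 + 2*v)
I(K) = K/3
k = 12 (k = -(6 + 2*(-9)) = -(6 - 18) = -1*(-12) = 12)
x(B) = 4*B*(160 + B)/3 (x(B) = (B + 160)*(B + B/3) = (160 + B)*(4*B/3) = 4*B*(160 + B)/3)
F = -5504 (F = -8*12*(160 + 12)/3 = -8*12*172/3 = -2*2752 = -5504)
1/F = 1/(-5504) = -1/5504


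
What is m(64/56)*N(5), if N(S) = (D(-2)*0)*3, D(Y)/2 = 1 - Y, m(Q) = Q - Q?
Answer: 0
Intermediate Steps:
m(Q) = 0
D(Y) = 2 - 2*Y (D(Y) = 2*(1 - Y) = 2 - 2*Y)
N(S) = 0 (N(S) = ((2 - 2*(-2))*0)*3 = ((2 + 4)*0)*3 = (6*0)*3 = 0*3 = 0)
m(64/56)*N(5) = 0*0 = 0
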